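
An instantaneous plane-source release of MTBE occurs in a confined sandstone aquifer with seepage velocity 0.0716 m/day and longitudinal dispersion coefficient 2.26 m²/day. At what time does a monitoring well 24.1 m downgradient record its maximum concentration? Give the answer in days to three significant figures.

For the 1D instantaneous-source solution, setting ∂C/∂t = 0 at fixed x gives v²t² + 2Dt − x² = 0, so t = (√(D² + v²x²) − D)/v².
√(D² + v²x²) = √(2.26² + 0.0716² × 24.1²) = 2.843; v² = 0.00512656.
t = (2.843 − 2.26)/0.00512656 = 114 days (vs. the pure-advection estimate x/v = 337 d).

114 days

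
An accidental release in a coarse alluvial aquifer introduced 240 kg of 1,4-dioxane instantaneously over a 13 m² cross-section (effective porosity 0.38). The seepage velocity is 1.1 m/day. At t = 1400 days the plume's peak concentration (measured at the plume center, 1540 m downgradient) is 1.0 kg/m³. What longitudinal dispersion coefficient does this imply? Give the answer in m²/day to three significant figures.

At the plume center C_max = M/(n_e·A·√(4πDt)), so D = M²/(4πt·(n_e·A·C_max)²).
n_e·A·C_max = 0.38 × 13 × 1.0 = 4.940 kg/m.
D = 240²/(4π × 1400 × 4.940²) = 0.134 m²/day.

0.134 m²/day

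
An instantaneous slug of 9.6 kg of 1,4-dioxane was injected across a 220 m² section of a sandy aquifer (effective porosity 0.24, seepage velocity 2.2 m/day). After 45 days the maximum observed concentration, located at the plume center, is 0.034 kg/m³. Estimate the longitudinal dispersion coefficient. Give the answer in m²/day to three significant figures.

At the plume center C_max = M/(n_e·A·√(4πDt)), so D = M²/(4πt·(n_e·A·C_max)²).
n_e·A·C_max = 0.24 × 220 × 0.034 = 1.795 kg/m.
D = 9.6²/(4π × 45 × 1.795²) = 0.0506 m²/day.

0.0506 m²/day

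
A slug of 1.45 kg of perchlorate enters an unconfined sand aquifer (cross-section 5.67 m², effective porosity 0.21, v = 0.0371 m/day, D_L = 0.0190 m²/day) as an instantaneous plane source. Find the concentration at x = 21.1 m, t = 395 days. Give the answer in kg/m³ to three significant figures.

For an instantaneous plane source, C(x,t) = M/(n_e·A·√(4πDt)) · exp(−(x−vt)²/(4Dt)), with n_e·A the pore (flow) area.
Plume center vt = 0.0371 × 395 = 14.6545 m, so the well at 21.1 m is 6.4455 m downgradient of the peak.
√(4πDt) = 9.711 m, giving peak height M/(n_e·A·√(4πDt)) = 1.45/(0.21 × 5.67 × 9.711) = 0.1254 kg/m³.
(x−vt)²/(4Dt) = (6.4455)²/(4 × 0.0190 × 395) = 1.384; exp(−1.384) = 0.2506.
C = 0.1254 × 0.2506 = 0.0314 kg/m³.

0.0314 kg/m³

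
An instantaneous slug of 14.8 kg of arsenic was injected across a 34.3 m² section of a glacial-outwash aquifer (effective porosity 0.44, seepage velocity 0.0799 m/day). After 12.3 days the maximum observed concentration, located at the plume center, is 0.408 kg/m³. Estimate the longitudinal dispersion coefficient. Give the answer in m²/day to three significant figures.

At the plume center C_max = M/(n_e·A·√(4πDt)), so D = M²/(4πt·(n_e·A·C_max)²).
n_e·A·C_max = 0.44 × 34.3 × 0.408 = 6.158 kg/m.
D = 14.8²/(4π × 12.3 × 6.158²) = 0.0374 m²/day.

0.0374 m²/day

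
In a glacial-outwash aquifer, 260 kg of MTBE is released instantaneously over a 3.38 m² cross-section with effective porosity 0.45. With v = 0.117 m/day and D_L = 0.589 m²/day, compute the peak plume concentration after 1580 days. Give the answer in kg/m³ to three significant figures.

1.58 kg/m³

The peak of an instantaneous 1D plume sits at x = vt; there the Gaussian factor is 1 and C_max = M/(n_e·A·√(4πDt)), where n_e·A is the pore area the mass is dissolved in.
√(4πDt) = √(4π × 0.589 × 1580) = 108.1 m, so C_max = 260/(0.45 × 3.38 × 108.1) = 1.58 kg/m³.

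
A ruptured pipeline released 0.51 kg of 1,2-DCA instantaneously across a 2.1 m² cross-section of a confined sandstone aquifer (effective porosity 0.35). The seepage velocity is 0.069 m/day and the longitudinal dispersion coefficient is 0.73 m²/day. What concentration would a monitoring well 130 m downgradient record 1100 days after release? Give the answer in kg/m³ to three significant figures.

0.00278 kg/m³

For an instantaneous plane source, C(x,t) = M/(n_e·A·√(4πDt)) · exp(−(x−vt)²/(4Dt)), with n_e·A the pore (flow) area.
Plume center vt = 0.069 × 1100 = 75.9 m, so the well at 130 m is 54.1 m downgradient of the peak.
√(4πDt) = 100.5 m, giving peak height M/(n_e·A·√(4πDt)) = 0.51/(0.35 × 2.1 × 100.5) = 0.006904 kg/m³.
(x−vt)²/(4Dt) = (54.1)²/(4 × 0.73 × 1100) = 0.9112; exp(−0.9112) = 0.4020.
C = 0.006904 × 0.4020 = 0.00278 kg/m³.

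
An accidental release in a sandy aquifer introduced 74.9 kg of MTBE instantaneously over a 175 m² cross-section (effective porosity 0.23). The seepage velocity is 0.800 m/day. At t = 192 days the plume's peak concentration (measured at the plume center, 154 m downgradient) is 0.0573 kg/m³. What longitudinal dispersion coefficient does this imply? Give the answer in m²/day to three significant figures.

At the plume center C_max = M/(n_e·A·√(4πDt)), so D = M²/(4πt·(n_e·A·C_max)²).
n_e·A·C_max = 0.23 × 175 × 0.0573 = 2.306 kg/m.
D = 74.9²/(4π × 192 × 2.306²) = 0.437 m²/day.

0.437 m²/day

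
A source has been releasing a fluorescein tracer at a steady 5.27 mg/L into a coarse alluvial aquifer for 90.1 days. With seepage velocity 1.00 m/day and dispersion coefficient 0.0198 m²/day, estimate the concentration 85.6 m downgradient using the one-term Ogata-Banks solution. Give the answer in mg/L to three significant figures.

For a continuous step input, C/C₀ ≈ ½·erfc((x−vt)/(2√(Dt))).
vt = 1.00 × 90.1 = 90.1 m and 2√(Dt) = 2√(0.0198 × 90.1) = 2.671 m.
Argument (x−vt)/(2√(Dt)) = (85.6 − 90.1)/2.671 = -1.685; ½·erfc(-1.685) = 0.9914.
C = 5.27 × 0.9914 = 5.22 mg/L.

5.22 mg/L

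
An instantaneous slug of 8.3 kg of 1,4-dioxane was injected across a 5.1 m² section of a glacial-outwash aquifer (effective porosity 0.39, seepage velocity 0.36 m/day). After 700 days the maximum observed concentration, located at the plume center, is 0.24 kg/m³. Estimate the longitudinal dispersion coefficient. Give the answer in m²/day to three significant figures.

At the plume center C_max = M/(n_e·A·√(4πDt)), so D = M²/(4πt·(n_e·A·C_max)²).
n_e·A·C_max = 0.39 × 5.1 × 0.24 = 0.4774 kg/m.
D = 8.3²/(4π × 700 × 0.4774²) = 0.0344 m²/day.

0.0344 m²/day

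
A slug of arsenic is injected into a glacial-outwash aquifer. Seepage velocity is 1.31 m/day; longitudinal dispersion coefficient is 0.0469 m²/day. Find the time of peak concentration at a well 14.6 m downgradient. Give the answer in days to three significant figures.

For the 1D instantaneous-source solution, setting ∂C/∂t = 0 at fixed x gives v²t² + 2Dt − x² = 0, so t = (√(D² + v²x²) − D)/v².
√(D² + v²x²) = √(0.0469² + 1.31² × 14.6²) = 19.13; v² = 1.7161.
t = (19.13 − 0.0469)/1.7161 = 11.1 days (vs. the pure-advection estimate x/v = 11.1 d).

11.1 days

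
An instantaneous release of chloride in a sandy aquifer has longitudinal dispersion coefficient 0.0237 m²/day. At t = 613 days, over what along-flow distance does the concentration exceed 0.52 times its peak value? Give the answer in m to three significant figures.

The plume is Gaussian with σ = √(2Dt) = √(2 × 0.0237 × 613) = 5.390 m.
C/C_peak = exp(−Δx²/(2σ²)) = 0.52 ⇒ Δx = σ·√(−2 ln 0.52) = 5.390 × 1.144 = 6.166 m.
Width = 2Δx = 12.3 m.

12.3 m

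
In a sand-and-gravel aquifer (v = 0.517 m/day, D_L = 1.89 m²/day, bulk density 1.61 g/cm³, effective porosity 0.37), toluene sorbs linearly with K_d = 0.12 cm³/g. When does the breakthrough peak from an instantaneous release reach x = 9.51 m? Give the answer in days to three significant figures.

19.2 days

Retardation factor R = 1 + ρ_b·K_d/n = 1 + 1.61 × 0.12/0.37 = 1.522.
Sorption retards both mechanisms: v_R = v/R = 0.3397 m/day, D_R = D/R = 1.242 m²/day.
Peak time from v_R²t² + 2D_R t − x² = 0: t = (√(D_R² + v_R²x²) − D_R)/v_R².
√(D_R² + v_R²x²) = √(1.242² + 0.3397² × 9.51²) = 3.461; v_R² = 0.1154.
t = (3.461 − 1.242)/0.1154 = 19.2 days.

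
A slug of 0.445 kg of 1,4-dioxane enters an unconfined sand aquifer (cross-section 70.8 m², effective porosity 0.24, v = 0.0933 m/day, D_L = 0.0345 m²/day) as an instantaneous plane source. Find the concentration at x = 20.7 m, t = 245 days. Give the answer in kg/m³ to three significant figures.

For an instantaneous plane source, C(x,t) = M/(n_e·A·√(4πDt)) · exp(−(x−vt)²/(4Dt)), with n_e·A the pore (flow) area.
Plume center vt = 0.0933 × 245 = 22.8585 m, so the well at 20.7 m is 2.1585 m upgradient of the peak.
√(4πDt) = 10.31 m, giving peak height M/(n_e·A·√(4πDt)) = 0.445/(0.24 × 70.8 × 10.31) = 0.002540 kg/m³.
(x−vt)²/(4Dt) = (-2.1585)²/(4 × 0.0345 × 245) = 0.1378; exp(−0.1378) = 0.8713.
C = 0.002540 × 0.8713 = 0.00221 kg/m³.

0.00221 kg/m³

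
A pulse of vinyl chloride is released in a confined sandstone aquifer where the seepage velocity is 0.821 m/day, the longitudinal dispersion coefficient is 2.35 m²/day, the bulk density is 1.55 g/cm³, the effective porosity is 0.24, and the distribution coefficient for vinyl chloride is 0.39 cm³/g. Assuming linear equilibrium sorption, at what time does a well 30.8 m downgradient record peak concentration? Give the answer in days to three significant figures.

Retardation factor R = 1 + ρ_b·K_d/n = 1 + 1.55 × 0.39/0.24 = 3.519.
Sorption retards both mechanisms: v_R = v/R = 0.2333 m/day, D_R = D/R = 0.6678 m²/day.
Peak time from v_R²t² + 2D_R t − x² = 0: t = (√(D_R² + v_R²x²) − D_R)/v_R².
√(D_R² + v_R²x²) = √(0.6678² + 0.2333² × 30.8²) = 7.217; v_R² = 0.05443.
t = (7.217 − 0.6678)/0.05443 = 120 days.

120 days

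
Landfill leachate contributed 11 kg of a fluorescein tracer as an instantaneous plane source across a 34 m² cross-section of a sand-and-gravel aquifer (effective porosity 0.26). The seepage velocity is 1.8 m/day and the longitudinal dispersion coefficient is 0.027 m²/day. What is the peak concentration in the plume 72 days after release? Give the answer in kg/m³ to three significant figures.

The peak of an instantaneous 1D plume sits at x = vt; there the Gaussian factor is 1 and C_max = M/(n_e·A·√(4πDt)), where n_e·A is the pore area the mass is dissolved in.
√(4πDt) = √(4π × 0.027 × 72) = 4.943 m, so C_max = 11/(0.26 × 34 × 4.943) = 0.252 kg/m³.

0.252 kg/m³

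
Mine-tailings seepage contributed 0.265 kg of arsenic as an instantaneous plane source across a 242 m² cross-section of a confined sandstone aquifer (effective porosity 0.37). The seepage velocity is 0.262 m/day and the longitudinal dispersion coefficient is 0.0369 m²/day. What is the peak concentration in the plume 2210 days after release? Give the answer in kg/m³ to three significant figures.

9.25e-05 kg/m³

The peak of an instantaneous 1D plume sits at x = vt; there the Gaussian factor is 1 and C_max = M/(n_e·A·√(4πDt)), where n_e·A is the pore area the mass is dissolved in.
√(4πDt) = √(4π × 0.0369 × 2210) = 32.01 m, so C_max = 0.265/(0.37 × 242 × 32.01) = 9.25e-05 kg/m³.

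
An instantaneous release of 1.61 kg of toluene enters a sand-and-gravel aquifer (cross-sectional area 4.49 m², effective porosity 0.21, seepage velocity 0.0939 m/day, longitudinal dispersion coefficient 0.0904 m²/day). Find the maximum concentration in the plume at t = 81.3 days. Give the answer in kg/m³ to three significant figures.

0.178 kg/m³

The peak of an instantaneous 1D plume sits at x = vt; there the Gaussian factor is 1 and C_max = M/(n_e·A·√(4πDt)), where n_e·A is the pore area the mass is dissolved in.
√(4πDt) = √(4π × 0.0904 × 81.3) = 9.610 m, so C_max = 1.61/(0.21 × 4.49 × 9.610) = 0.178 kg/m³.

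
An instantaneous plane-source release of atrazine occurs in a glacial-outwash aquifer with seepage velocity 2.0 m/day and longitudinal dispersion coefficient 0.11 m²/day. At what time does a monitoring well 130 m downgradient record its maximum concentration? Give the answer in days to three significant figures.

65.0 days

For the 1D instantaneous-source solution, setting ∂C/∂t = 0 at fixed x gives v²t² + 2Dt − x² = 0, so t = (√(D² + v²x²) − D)/v².
√(D² + v²x²) = √(0.11² + 2.0² × 130²) = 260.0; v² = 4.
t = (260.0 − 0.11)/4 = 65.0 days (vs. the pure-advection estimate x/v = 65.0 d).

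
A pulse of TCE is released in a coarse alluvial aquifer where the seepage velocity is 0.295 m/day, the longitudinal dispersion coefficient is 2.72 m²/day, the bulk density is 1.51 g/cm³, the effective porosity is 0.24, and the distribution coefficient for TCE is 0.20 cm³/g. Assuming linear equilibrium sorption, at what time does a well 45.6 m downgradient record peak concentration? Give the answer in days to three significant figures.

286 days

Retardation factor R = 1 + ρ_b·K_d/n = 1 + 1.51 × 0.20/0.24 = 2.258.
Sorption retards both mechanisms: v_R = v/R = 0.1306 m/day, D_R = D/R = 1.205 m²/day.
Peak time from v_R²t² + 2D_R t − x² = 0: t = (√(D_R² + v_R²x²) − D_R)/v_R².
√(D_R² + v_R²x²) = √(1.205² + 0.1306² × 45.6²) = 6.076; v_R² = 0.01706.
t = (6.076 − 1.205)/0.01706 = 286 days.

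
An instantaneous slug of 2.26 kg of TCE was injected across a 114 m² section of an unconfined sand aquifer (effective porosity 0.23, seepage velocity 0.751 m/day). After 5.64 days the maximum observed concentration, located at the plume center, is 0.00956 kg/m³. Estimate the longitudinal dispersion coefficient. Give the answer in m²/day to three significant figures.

At the plume center C_max = M/(n_e·A·√(4πDt)), so D = M²/(4πt·(n_e·A·C_max)²).
n_e·A·C_max = 0.23 × 114 × 0.00956 = 0.2507 kg/m.
D = 2.26²/(4π × 5.64 × 0.2507²) = 1.15 m²/day.

1.15 m²/day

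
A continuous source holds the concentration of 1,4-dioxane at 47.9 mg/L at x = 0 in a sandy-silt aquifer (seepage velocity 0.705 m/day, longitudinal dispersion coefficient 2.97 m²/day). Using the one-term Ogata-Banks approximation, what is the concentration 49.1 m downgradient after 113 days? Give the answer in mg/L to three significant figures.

For a continuous step input, C/C₀ ≈ ½·erfc((x−vt)/(2√(Dt))).
vt = 0.705 × 113 = 79.665 m and 2√(Dt) = 2√(2.97 × 113) = 36.64 m.
Argument (x−vt)/(2√(Dt)) = (49.1 − 79.665)/36.64 = -0.8342; ½·erfc(-0.8342) = 0.8809.
C = 47.9 × 0.8809 = 42.2 mg/L.

42.2 mg/L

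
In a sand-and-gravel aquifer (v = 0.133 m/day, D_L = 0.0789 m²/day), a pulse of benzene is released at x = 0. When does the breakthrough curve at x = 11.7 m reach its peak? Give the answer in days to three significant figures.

83.6 days

For the 1D instantaneous-source solution, setting ∂C/∂t = 0 at fixed x gives v²t² + 2Dt − x² = 0, so t = (√(D² + v²x²) − D)/v².
√(D² + v²x²) = √(0.0789² + 0.133² × 11.7²) = 1.558; v² = 0.017689.
t = (1.558 − 0.0789)/0.017689 = 83.6 days (vs. the pure-advection estimate x/v = 88.0 d).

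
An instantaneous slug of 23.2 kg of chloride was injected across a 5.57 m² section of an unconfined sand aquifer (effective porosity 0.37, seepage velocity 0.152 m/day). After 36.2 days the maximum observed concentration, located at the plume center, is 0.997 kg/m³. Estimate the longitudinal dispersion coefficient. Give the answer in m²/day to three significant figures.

At the plume center C_max = M/(n_e·A·√(4πDt)), so D = M²/(4πt·(n_e·A·C_max)²).
n_e·A·C_max = 0.37 × 5.57 × 0.997 = 2.055 kg/m.
D = 23.2²/(4π × 36.2 × 2.055²) = 0.280 m²/day.

0.280 m²/day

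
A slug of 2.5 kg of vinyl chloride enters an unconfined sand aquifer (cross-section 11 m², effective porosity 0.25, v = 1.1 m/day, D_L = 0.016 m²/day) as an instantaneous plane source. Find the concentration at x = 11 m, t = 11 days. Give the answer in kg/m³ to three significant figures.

0.110 kg/m³

For an instantaneous plane source, C(x,t) = M/(n_e·A·√(4πDt)) · exp(−(x−vt)²/(4Dt)), with n_e·A the pore (flow) area.
Plume center vt = 1.1 × 11 = 12.1 m, so the well at 11 m is 1.1 m upgradient of the peak.
√(4πDt) = 1.487 m, giving peak height M/(n_e·A·√(4πDt)) = 2.5/(0.25 × 11 × 1.487) = 0.6114 kg/m³.
(x−vt)²/(4Dt) = (-1.1)²/(4 × 0.016 × 11) = 1.719; exp(−1.719) = 0.1792.
C = 0.6114 × 0.1792 = 0.110 kg/m³.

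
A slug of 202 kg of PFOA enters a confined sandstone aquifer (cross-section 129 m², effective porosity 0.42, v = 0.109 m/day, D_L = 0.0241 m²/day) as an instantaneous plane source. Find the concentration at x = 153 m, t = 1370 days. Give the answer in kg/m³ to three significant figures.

For an instantaneous plane source, C(x,t) = M/(n_e·A·√(4πDt)) · exp(−(x−vt)²/(4Dt)), with n_e·A the pore (flow) area.
Plume center vt = 0.109 × 1370 = 149.33 m, so the well at 153 m is 3.67 m downgradient of the peak.
√(4πDt) = 20.37 m, giving peak height M/(n_e·A·√(4πDt)) = 202/(0.42 × 129 × 20.37) = 0.1830 kg/m³.
(x−vt)²/(4Dt) = (3.67)²/(4 × 0.0241 × 1370) = 0.1020; exp(−0.1020) = 0.9030.
C = 0.1830 × 0.9030 = 0.165 kg/m³.

0.165 kg/m³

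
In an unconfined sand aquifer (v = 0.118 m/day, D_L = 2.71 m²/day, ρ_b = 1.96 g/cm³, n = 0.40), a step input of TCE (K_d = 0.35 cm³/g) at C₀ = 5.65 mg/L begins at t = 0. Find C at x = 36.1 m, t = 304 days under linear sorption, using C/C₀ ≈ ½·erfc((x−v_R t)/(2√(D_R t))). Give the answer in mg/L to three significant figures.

0.997 mg/L

Retardation factor R = 1 + ρ_b·K_d/n = 1 + 1.96 × 0.35/0.40 = 2.715.
Sorption retards both mechanisms: v_R = v/R = 0.04346 m/day, D_R = D/R = 0.9982 m²/day.
v_R·t = 0.04346 × 304 = 13.21184 m; 2√(D_R t) = 34.84 m; argument = (36.1 − 13.21184)/34.84 = 0.6570.
C = C₀ × ½·erfc(0.6570) = 5.65 × 0.1764 = 0.997 mg/L.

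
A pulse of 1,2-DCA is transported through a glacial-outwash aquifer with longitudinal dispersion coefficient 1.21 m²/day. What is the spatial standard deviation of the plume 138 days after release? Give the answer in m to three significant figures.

18.3 m

Dispersive spreading gives a Gaussian with σ² = 2Dt; advection only shifts the center.
σ = √(2 × 1.21 × 138) = 18.3 m.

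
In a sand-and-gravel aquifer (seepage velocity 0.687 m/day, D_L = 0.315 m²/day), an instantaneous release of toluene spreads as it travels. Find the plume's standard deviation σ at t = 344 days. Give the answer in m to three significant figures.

Dispersive spreading gives a Gaussian with σ² = 2Dt; advection only shifts the center.
σ = √(2 × 0.315 × 344) = 14.7 m.

14.7 m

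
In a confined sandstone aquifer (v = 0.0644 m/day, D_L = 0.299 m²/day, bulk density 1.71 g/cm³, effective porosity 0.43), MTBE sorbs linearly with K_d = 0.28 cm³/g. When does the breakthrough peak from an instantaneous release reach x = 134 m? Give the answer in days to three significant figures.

4250 days

Retardation factor R = 1 + ρ_b·K_d/n = 1 + 1.71 × 0.28/0.43 = 2.113.
Sorption retards both mechanisms: v_R = v/R = 0.03048 m/day, D_R = D/R = 0.1415 m²/day.
Peak time from v_R²t² + 2D_R t − x² = 0: t = (√(D_R² + v_R²x²) − D_R)/v_R².
√(D_R² + v_R²x²) = √(0.1415² + 0.03048² × 134²) = 4.087; v_R² = 0.0009290.
t = (4.087 − 0.1415)/0.0009290 = 4250 days.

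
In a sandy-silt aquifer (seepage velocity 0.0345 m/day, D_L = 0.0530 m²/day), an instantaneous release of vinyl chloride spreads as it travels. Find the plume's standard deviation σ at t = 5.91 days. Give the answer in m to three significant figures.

0.791 m

Dispersive spreading gives a Gaussian with σ² = 2Dt; advection only shifts the center.
σ = √(2 × 0.0530 × 5.91) = 0.791 m.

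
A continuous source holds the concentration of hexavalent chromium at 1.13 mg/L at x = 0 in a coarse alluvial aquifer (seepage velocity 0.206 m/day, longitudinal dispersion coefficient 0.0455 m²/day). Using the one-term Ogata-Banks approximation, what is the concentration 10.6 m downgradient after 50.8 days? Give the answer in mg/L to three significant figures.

For a continuous step input, C/C₀ ≈ ½·erfc((x−vt)/(2√(Dt))).
vt = 0.206 × 50.8 = 10.4648 m and 2√(Dt) = 2√(0.0455 × 50.8) = 3.041 m.
Argument (x−vt)/(2√(Dt)) = (10.6 − 10.4648)/3.041 = 0.04446; ½·erfc(0.04446) = 0.4749.
C = 1.13 × 0.4749 = 0.537 mg/L.

0.537 mg/L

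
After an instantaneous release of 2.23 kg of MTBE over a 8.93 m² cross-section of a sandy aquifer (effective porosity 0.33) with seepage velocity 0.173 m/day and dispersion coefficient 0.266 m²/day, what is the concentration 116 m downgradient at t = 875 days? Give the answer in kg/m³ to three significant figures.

For an instantaneous plane source, C(x,t) = M/(n_e·A·√(4πDt)) · exp(−(x−vt)²/(4Dt)), with n_e·A the pore (flow) area.
Plume center vt = 0.173 × 875 = 151.375 m, so the well at 116 m is 35.375 m upgradient of the peak.
√(4πDt) = 54.08 m, giving peak height M/(n_e·A·√(4πDt)) = 2.23/(0.33 × 8.93 × 54.08) = 0.01399 kg/m³.
(x−vt)²/(4Dt) = (-35.375)²/(4 × 0.266 × 875) = 1.344; exp(−1.344) = 0.2608.
C = 0.01399 × 0.2608 = 0.00365 kg/m³.

0.00365 kg/m³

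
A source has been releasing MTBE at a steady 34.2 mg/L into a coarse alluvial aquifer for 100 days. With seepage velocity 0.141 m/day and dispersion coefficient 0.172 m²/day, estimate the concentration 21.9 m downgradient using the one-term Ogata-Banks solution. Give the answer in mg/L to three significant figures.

For a continuous step input, C/C₀ ≈ ½·erfc((x−vt)/(2√(Dt))).
vt = 0.141 × 100 = 14.1 m and 2√(Dt) = 2√(0.172 × 100) = 8.295 m.
Argument (x−vt)/(2√(Dt)) = (21.9 − 14.1)/8.295 = 0.9403; ½·erfc(0.9403) = 0.09179.
C = 34.2 × 0.09179 = 3.14 mg/L.

3.14 mg/L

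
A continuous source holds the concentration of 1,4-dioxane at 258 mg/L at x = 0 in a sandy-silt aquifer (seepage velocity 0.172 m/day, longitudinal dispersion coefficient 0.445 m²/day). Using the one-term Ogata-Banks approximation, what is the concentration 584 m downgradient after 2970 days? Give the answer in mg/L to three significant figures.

For a continuous step input, C/C₀ ≈ ½·erfc((x−vt)/(2√(Dt))).
vt = 0.172 × 2970 = 510.84 m and 2√(Dt) = 2√(0.445 × 2970) = 72.71 m.
Argument (x−vt)/(2√(Dt)) = (584 − 510.84)/72.71 = 1.006; ½·erfc(1.006) = 0.07741.
C = 258 × 0.07741 = 20.0 mg/L.

20.0 mg/L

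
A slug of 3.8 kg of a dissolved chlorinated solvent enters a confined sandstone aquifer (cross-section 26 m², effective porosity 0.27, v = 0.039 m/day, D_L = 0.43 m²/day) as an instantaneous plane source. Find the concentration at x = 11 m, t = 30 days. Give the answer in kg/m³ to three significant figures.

For an instantaneous plane source, C(x,t) = M/(n_e·A·√(4πDt)) · exp(−(x−vt)²/(4Dt)), with n_e·A the pore (flow) area.
Plume center vt = 0.039 × 30 = 1.17 m, so the well at 11 m is 9.83 m downgradient of the peak.
√(4πDt) = 12.73 m, giving peak height M/(n_e·A·√(4πDt)) = 3.8/(0.27 × 26 × 12.73) = 0.04252 kg/m³.
(x−vt)²/(4Dt) = (9.83)²/(4 × 0.43 × 30) = 1.873; exp(−1.873) = 0.1537.
C = 0.04252 × 0.1537 = 0.00654 kg/m³.

0.00654 kg/m³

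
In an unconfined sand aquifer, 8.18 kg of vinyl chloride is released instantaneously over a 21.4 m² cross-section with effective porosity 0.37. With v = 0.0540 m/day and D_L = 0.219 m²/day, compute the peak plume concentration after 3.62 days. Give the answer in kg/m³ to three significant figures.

0.327 kg/m³

The peak of an instantaneous 1D plume sits at x = vt; there the Gaussian factor is 1 and C_max = M/(n_e·A·√(4πDt)), where n_e·A is the pore area the mass is dissolved in.
√(4πDt) = √(4π × 0.219 × 3.62) = 3.156 m, so C_max = 8.18/(0.37 × 21.4 × 3.156) = 0.327 kg/m³.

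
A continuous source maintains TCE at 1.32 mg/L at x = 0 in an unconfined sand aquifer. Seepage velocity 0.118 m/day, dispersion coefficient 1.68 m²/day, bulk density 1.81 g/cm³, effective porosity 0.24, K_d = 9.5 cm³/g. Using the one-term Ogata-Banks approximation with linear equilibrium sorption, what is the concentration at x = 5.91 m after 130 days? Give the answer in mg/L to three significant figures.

0.0133 mg/L

Retardation factor R = 1 + ρ_b·K_d/n = 1 + 1.81 × 9.5/0.24 = 72.65.
Sorption retards both mechanisms: v_R = v/R = 0.001624 m/day, D_R = D/R = 0.02312 m²/day.
v_R·t = 0.001624 × 130 = 0.21112 m; 2√(D_R t) = 3.467 m; argument = (5.91 − 0.21112)/3.467 = 1.644.
C = C₀ × ½·erfc(1.644) = 1.32 × 0.01004 = 0.0133 mg/L.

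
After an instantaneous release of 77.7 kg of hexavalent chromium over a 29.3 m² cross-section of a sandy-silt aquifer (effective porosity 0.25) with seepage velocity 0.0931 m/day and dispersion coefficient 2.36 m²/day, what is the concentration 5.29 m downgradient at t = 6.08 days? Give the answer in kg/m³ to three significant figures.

0.535 kg/m³

For an instantaneous plane source, C(x,t) = M/(n_e·A·√(4πDt)) · exp(−(x−vt)²/(4Dt)), with n_e·A the pore (flow) area.
Plume center vt = 0.0931 × 6.08 = 0.566048 m, so the well at 5.29 m is 4.723952 m downgradient of the peak.
√(4πDt) = 13.43 m, giving peak height M/(n_e·A·√(4πDt)) = 77.7/(0.25 × 29.3 × 13.43) = 0.7898 kg/m³.
(x−vt)²/(4Dt) = (4.723952)²/(4 × 2.36 × 6.08) = 0.3888; exp(−0.3888) = 0.6779.
C = 0.7898 × 0.6779 = 0.535 kg/m³.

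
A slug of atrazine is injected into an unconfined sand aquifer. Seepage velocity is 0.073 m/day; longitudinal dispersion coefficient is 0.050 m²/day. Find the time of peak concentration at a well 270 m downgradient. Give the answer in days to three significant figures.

3690 days

For the 1D instantaneous-source solution, setting ∂C/∂t = 0 at fixed x gives v²t² + 2Dt − x² = 0, so t = (√(D² + v²x²) − D)/v².
√(D² + v²x²) = √(0.050² + 0.073² × 270²) = 19.71; v² = 0.005329.
t = (19.71 − 0.050)/0.005329 = 3690 days (vs. the pure-advection estimate x/v = 3700 d).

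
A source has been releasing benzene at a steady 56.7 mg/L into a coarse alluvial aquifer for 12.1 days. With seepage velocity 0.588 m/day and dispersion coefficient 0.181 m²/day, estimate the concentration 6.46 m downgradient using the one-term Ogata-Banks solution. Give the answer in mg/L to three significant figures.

35.3 mg/L

For a continuous step input, C/C₀ ≈ ½·erfc((x−vt)/(2√(Dt))).
vt = 0.588 × 12.1 = 7.1148 m and 2√(Dt) = 2√(0.181 × 12.1) = 2.960 m.
Argument (x−vt)/(2√(Dt)) = (6.46 − 7.1148)/2.960 = -0.2212; ½·erfc(-0.2212) = 0.6228.
C = 56.7 × 0.6228 = 35.3 mg/L.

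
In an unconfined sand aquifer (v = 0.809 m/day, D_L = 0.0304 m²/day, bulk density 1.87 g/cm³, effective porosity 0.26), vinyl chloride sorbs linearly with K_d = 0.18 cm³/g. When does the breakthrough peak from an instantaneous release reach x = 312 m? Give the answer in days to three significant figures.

Retardation factor R = 1 + ρ_b·K_d/n = 1 + 1.87 × 0.18/0.26 = 2.295.
Sorption retards both mechanisms: v_R = v/R = 0.3525 m/day, D_R = D/R = 0.01325 m²/day.
Peak time from v_R²t² + 2D_R t − x² = 0: t = (√(D_R² + v_R²x²) − D_R)/v_R².
√(D_R² + v_R²x²) = √(0.01325² + 0.3525² × 312²) = 110.0; v_R² = 0.1243.
t = (110.0 − 0.01325)/0.1243 = 885 days.

885 days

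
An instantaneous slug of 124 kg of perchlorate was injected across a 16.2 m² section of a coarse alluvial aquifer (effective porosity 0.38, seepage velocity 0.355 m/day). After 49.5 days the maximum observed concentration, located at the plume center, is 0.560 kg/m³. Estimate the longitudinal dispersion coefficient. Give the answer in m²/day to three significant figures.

At the plume center C_max = M/(n_e·A·√(4πDt)), so D = M²/(4πt·(n_e·A·C_max)²).
n_e·A·C_max = 0.38 × 16.2 × 0.560 = 3.447 kg/m.
D = 124²/(4π × 49.5 × 3.447²) = 2.08 m²/day.

2.08 m²/day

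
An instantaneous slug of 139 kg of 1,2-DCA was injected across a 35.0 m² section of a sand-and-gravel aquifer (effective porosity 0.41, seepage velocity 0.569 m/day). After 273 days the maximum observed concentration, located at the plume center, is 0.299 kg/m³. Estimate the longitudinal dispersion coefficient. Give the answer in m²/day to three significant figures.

At the plume center C_max = M/(n_e·A·√(4πDt)), so D = M²/(4πt·(n_e·A·C_max)²).
n_e·A·C_max = 0.41 × 35.0 × 0.299 = 4.291 kg/m.
D = 139²/(4π × 273 × 4.291²) = 0.306 m²/day.

0.306 m²/day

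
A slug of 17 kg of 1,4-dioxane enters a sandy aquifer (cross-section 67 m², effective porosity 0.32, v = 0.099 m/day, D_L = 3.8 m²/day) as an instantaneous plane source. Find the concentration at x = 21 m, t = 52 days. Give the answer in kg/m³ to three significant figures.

For an instantaneous plane source, C(x,t) = M/(n_e·A·√(4πDt)) · exp(−(x−vt)²/(4Dt)), with n_e·A the pore (flow) area.
Plume center vt = 0.099 × 52 = 5.148 m, so the well at 21 m is 15.852 m downgradient of the peak.
√(4πDt) = 49.83 m, giving peak height M/(n_e·A·√(4πDt)) = 17/(0.32 × 67 × 49.83) = 0.01591 kg/m³.
(x−vt)²/(4Dt) = (15.852)²/(4 × 3.8 × 52) = 0.3179; exp(−0.3179) = 0.7277.
C = 0.01591 × 0.7277 = 0.0116 kg/m³.

0.0116 kg/m³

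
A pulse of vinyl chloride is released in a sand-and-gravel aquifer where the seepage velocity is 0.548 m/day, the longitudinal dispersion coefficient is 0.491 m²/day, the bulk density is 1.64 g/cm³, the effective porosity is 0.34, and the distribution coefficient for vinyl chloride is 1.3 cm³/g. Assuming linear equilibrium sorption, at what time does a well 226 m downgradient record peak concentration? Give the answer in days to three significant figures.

Retardation factor R = 1 + ρ_b·K_d/n = 1 + 1.64 × 1.3/0.34 = 7.271.
Sorption retards both mechanisms: v_R = v/R = 0.07537 m/day, D_R = D/R = 0.06753 m²/day.
Peak time from v_R²t² + 2D_R t − x² = 0: t = (√(D_R² + v_R²x²) − D_R)/v_R².
√(D_R² + v_R²x²) = √(0.06753² + 0.07537² × 226²) = 17.03; v_R² = 0.005681.
t = (17.03 − 0.06753)/0.005681 = 2990 days.

2990 days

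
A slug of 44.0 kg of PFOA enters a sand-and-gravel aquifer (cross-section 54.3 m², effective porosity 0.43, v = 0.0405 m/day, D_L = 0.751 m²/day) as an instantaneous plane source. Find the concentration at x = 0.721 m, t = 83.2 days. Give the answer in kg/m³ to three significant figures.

For an instantaneous plane source, C(x,t) = M/(n_e·A·√(4πDt)) · exp(−(x−vt)²/(4Dt)), with n_e·A the pore (flow) area.
Plume center vt = 0.0405 × 83.2 = 3.3696 m, so the well at 0.721 m is 2.6486 m upgradient of the peak.
√(4πDt) = 28.02 m, giving peak height M/(n_e·A·√(4πDt)) = 44.0/(0.43 × 54.3 × 28.02) = 0.06725 kg/m³.
(x−vt)²/(4Dt) = (-2.6486)²/(4 × 0.751 × 83.2) = 0.02807; exp(−0.02807) = 0.9723.
C = 0.06725 × 0.9723 = 0.0654 kg/m³.

0.0654 kg/m³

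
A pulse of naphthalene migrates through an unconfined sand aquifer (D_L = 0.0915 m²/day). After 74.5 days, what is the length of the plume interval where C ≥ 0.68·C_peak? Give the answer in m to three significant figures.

The plume is Gaussian with σ = √(2Dt) = √(2 × 0.0915 × 74.5) = 3.692 m.
C/C_peak = exp(−Δx²/(2σ²)) = 0.68 ⇒ Δx = σ·√(−2 ln 0.68) = 3.692 × 0.8783 = 3.243 m.
Width = 2Δx = 6.49 m.

6.49 m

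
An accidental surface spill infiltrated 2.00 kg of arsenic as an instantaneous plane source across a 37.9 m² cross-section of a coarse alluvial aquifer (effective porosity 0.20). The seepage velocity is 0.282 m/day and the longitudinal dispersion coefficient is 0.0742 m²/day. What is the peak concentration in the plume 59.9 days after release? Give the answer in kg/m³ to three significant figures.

The peak of an instantaneous 1D plume sits at x = vt; there the Gaussian factor is 1 and C_max = M/(n_e·A·√(4πDt)), where n_e·A is the pore area the mass is dissolved in.
√(4πDt) = √(4π × 0.0742 × 59.9) = 7.473 m, so C_max = 2.00/(0.20 × 37.9 × 7.473) = 0.0353 kg/m³.

0.0353 kg/m³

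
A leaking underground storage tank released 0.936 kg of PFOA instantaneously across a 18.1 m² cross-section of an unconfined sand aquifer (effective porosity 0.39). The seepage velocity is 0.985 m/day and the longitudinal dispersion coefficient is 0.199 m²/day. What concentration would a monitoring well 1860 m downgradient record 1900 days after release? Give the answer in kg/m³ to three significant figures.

0.00176 kg/m³

For an instantaneous plane source, C(x,t) = M/(n_e·A·√(4πDt)) · exp(−(x−vt)²/(4Dt)), with n_e·A the pore (flow) area.
Plume center vt = 0.985 × 1900 = 1871.5 m, so the well at 1860 m is 11.5 m upgradient of the peak.
√(4πDt) = 68.93 m, giving peak height M/(n_e·A·√(4πDt)) = 0.936/(0.39 × 18.1 × 68.93) = 0.001924 kg/m³.
(x−vt)²/(4Dt) = (-11.5)²/(4 × 0.199 × 1900) = 0.08744; exp(−0.08744) = 0.9163.
C = 0.001924 × 0.9163 = 0.00176 kg/m³.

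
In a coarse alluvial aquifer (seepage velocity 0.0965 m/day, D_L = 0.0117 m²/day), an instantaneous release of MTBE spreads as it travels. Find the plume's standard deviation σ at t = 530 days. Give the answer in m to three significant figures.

3.52 m

Dispersive spreading gives a Gaussian with σ² = 2Dt; advection only shifts the center.
σ = √(2 × 0.0117 × 530) = 3.52 m.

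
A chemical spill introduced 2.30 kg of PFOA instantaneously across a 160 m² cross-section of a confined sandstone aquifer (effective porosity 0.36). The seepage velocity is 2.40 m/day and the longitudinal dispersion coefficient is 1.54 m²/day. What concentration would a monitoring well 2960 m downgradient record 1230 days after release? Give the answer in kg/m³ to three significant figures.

For an instantaneous plane source, C(x,t) = M/(n_e·A·√(4πDt)) · exp(−(x−vt)²/(4Dt)), with n_e·A the pore (flow) area.
Plume center vt = 2.40 × 1230 = 2952 m, so the well at 2960 m is 8 m downgradient of the peak.
√(4πDt) = 154.3 m, giving peak height M/(n_e·A·√(4πDt)) = 2.30/(0.36 × 160 × 154.3) = 0.0002588 kg/m³.
(x−vt)²/(4Dt) = (8)²/(4 × 1.54 × 1230) = 0.008447; exp(−0.008447) = 0.9916.
C = 0.0002588 × 0.9916 = 0.000257 kg/m³.

0.000257 kg/m³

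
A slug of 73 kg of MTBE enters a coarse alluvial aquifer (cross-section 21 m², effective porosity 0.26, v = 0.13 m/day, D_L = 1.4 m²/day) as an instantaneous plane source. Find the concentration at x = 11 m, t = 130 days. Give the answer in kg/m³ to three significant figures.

For an instantaneous plane source, C(x,t) = M/(n_e·A·√(4πDt)) · exp(−(x−vt)²/(4Dt)), with n_e·A the pore (flow) area.
Plume center vt = 0.13 × 130 = 16.9 m, so the well at 11 m is 5.9 m upgradient of the peak.
√(4πDt) = 47.82 m, giving peak height M/(n_e·A·√(4πDt)) = 73/(0.26 × 21 × 47.82) = 0.2796 kg/m³.
(x−vt)²/(4Dt) = (-5.9)²/(4 × 1.4 × 130) = 0.04782; exp(−0.04782) = 0.9533.
C = 0.2796 × 0.9533 = 0.267 kg/m³.

0.267 kg/m³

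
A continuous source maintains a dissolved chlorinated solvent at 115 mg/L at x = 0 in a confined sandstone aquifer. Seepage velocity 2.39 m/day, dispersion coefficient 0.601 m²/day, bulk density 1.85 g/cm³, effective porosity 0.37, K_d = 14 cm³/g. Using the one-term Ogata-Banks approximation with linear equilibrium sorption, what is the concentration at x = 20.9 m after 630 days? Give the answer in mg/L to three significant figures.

61.8 mg/L

Retardation factor R = 1 + ρ_b·K_d/n = 1 + 1.85 × 14/0.37 = 71.00.
Sorption retards both mechanisms: v_R = v/R = 0.03366 m/day, D_R = D/R = 0.008465 m²/day.
v_R·t = 0.03366 × 630 = 21.2058 m; 2√(D_R t) = 4.619 m; argument = (20.9 − 21.2058)/4.619 = -0.06620.
C = C₀ × ½·erfc(-0.06620) = 115 × 0.5373 = 61.8 mg/L.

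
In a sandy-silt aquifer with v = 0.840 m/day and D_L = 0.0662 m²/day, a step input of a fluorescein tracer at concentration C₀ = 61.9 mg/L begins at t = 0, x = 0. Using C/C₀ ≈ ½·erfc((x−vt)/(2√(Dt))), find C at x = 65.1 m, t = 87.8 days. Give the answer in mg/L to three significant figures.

For a continuous step input, C/C₀ ≈ ½·erfc((x−vt)/(2√(Dt))).
vt = 0.840 × 87.8 = 73.752 m and 2√(Dt) = 2√(0.0662 × 87.8) = 4.822 m.
Argument (x−vt)/(2√(Dt)) = (65.1 − 73.752)/4.822 = -1.794; ½·erfc(-1.794) = 0.9944.
C = 61.9 × 0.9944 = 61.6 mg/L.

61.6 mg/L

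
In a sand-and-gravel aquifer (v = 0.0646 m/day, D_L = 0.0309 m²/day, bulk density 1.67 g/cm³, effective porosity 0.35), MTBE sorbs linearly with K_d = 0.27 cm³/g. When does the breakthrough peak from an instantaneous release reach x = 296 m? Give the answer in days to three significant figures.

10500 days

Retardation factor R = 1 + ρ_b·K_d/n = 1 + 1.67 × 0.27/0.35 = 2.288.
Sorption retards both mechanisms: v_R = v/R = 0.02823 m/day, D_R = D/R = 0.01351 m²/day.
Peak time from v_R²t² + 2D_R t − x² = 0: t = (√(D_R² + v_R²x²) − D_R)/v_R².
√(D_R² + v_R²x²) = √(0.01351² + 0.02823² × 296²) = 8.356; v_R² = 0.0007969.
t = (8.356 − 0.01351)/0.0007969 = 10500 days.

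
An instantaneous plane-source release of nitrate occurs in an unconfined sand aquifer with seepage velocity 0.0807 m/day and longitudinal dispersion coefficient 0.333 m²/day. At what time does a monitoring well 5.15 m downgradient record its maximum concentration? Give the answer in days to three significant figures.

For the 1D instantaneous-source solution, setting ∂C/∂t = 0 at fixed x gives v²t² + 2Dt − x² = 0, so t = (√(D² + v²x²) − D)/v².
√(D² + v²x²) = √(0.333² + 0.0807² × 5.15²) = 0.5326; v² = 0.00651249.
t = (0.5326 − 0.333)/0.00651249 = 30.6 days (vs. the pure-advection estimate x/v = 63.8 d).

30.6 days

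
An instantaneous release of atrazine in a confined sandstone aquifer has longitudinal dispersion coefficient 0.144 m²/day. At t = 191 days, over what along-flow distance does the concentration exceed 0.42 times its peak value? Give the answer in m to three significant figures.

19.5 m

The plume is Gaussian with σ = √(2Dt) = √(2 × 0.144 × 191) = 7.417 m.
C/C_peak = exp(−Δx²/(2σ²)) = 0.42 ⇒ Δx = σ·√(−2 ln 0.42) = 7.417 × 1.317 = 9.768 m.
Width = 2Δx = 19.5 m.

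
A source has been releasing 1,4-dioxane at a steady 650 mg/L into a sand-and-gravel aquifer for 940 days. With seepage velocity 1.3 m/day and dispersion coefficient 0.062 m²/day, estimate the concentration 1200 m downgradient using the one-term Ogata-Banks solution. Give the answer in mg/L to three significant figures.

636 mg/L

For a continuous step input, C/C₀ ≈ ½·erfc((x−vt)/(2√(Dt))).
vt = 1.3 × 940 = 1222 m and 2√(Dt) = 2√(0.062 × 940) = 15.27 m.
Argument (x−vt)/(2√(Dt)) = (1200 − 1222)/15.27 = -1.441; ½·erfc(-1.441) = 0.9792.
C = 650 × 0.9792 = 636 mg/L.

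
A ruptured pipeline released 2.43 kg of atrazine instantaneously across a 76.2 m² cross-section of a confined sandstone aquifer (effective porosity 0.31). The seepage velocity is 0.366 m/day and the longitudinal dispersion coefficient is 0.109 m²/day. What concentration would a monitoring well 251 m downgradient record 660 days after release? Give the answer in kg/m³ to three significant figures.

For an instantaneous plane source, C(x,t) = M/(n_e·A·√(4πDt)) · exp(−(x−vt)²/(4Dt)), with n_e·A the pore (flow) area.
Plume center vt = 0.366 × 660 = 241.56 m, so the well at 251 m is 9.44 m downgradient of the peak.
√(4πDt) = 30.07 m, giving peak height M/(n_e·A·√(4πDt)) = 2.43/(0.31 × 76.2 × 30.07) = 0.003421 kg/m³.
(x−vt)²/(4Dt) = (9.44)²/(4 × 0.109 × 660) = 0.3097; exp(−0.3097) = 0.7337.
C = 0.003421 × 0.7337 = 0.00251 kg/m³.

0.00251 kg/m³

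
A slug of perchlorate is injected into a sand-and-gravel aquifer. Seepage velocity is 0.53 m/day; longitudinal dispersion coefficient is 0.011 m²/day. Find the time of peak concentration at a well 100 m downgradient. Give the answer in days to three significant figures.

189 days

For the 1D instantaneous-source solution, setting ∂C/∂t = 0 at fixed x gives v²t² + 2Dt − x² = 0, so t = (√(D² + v²x²) − D)/v².
√(D² + v²x²) = √(0.011² + 0.53² × 100²) = 53.00; v² = 0.2809.
t = (53.00 − 0.011)/0.2809 = 189 days (vs. the pure-advection estimate x/v = 189 d).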